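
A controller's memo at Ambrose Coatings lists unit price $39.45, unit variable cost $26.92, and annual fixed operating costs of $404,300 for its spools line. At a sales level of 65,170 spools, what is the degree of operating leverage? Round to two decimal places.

At 65,170 units, contribution = 65,170 × $12.53 = $816,580.10.
EBIT = $816,580.10 − $404,300 = $412,280.10.
Degree of operating leverage = $816,580.10 / $412,280.10 = 1.9806.

1.98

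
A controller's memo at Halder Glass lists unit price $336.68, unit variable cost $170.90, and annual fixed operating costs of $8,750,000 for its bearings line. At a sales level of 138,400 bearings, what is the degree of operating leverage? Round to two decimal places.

1.62

Total contribution margin = 138,400 × $165.78 = $22,943,952.00.
EBIT = $22,943,952.00 − $8,750,000 = $14,193,952.00.
DOL = contribution ÷ EBIT = $22,943,952.00 ÷ $14,193,952.00 = 1.6165.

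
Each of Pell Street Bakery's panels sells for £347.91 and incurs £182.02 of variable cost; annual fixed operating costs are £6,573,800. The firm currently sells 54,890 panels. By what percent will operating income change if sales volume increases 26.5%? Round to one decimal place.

+95.3%

Contribution at this volume is 54,890 × £165.89 = £9,105,702.10.
Subtracting fixed costs: EBIT = £9,105,702.10 − £6,573,800 = £2,531,902.10.
DOL = contribution ÷ EBIT = £9,105,702.10 ÷ £2,531,902.10 = 3.5964.
So EBIT moves 3.5964 × (+26.5%) = +95.3%.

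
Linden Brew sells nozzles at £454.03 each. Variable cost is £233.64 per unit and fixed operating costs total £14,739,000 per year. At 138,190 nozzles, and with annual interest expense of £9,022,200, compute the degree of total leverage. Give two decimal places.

At 138,190 units, contribution = 138,190 × £220.39 = £30,455,694.10.
Subtracting fixed costs: EBIT = £30,455,694.10 − £14,739,000 = £15,716,694.10. Interest = £9,022,200.00.
DOL = £30,455,694.10 ÷ £15,716,694.10 = 1.9378; DFL = £15,716,694.10 ÷ £6,694,494.10 = 2.3477.
DCL = DOL × DFL = 1.9378 × 2.3477 = 4.5494.

4.55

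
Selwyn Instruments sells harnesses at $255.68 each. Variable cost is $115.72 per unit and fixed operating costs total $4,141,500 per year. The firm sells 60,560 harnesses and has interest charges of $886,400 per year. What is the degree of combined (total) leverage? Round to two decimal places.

2.46

Contribution at this volume is 60,560 × $139.96 = $8,475,977.60.
Subtracting fixed costs: EBIT = $8,475,977.60 − $4,141,500 = $4,334,477.60. Interest = $886,400.00.
DOL = $8,475,977.60 ÷ $4,334,477.60 = 1.9555; DFL = $4,334,477.60 ÷ $3,448,077.60 = 1.2571.
DCL = DOL × DFL = 1.9555 × 1.2571 = 2.4583.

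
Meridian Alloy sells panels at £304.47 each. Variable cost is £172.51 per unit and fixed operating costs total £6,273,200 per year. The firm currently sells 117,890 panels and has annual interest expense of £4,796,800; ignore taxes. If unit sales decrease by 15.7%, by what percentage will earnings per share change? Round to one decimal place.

Total contribution margin = 117,890 × £131.96 = £15,556,764.40.
Operating income = contribution − fixed costs = £15,556,764.40 − £6,273,200 = £9,283,564.40.
Interest = £4,796,800.00, so EBIT − I = £4,486,764.40.
DCL = total CM / (EBIT − I) = £15,556,764.40 / £4,486,764.40 = 3.4673.
EPS therefore changes by 3.4673 × (-15.7%) = -54.4%.

-54.4%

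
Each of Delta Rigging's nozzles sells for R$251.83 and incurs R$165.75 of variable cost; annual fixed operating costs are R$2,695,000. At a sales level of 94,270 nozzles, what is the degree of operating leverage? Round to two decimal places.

1.50

Contribution at this volume is 94,270 × R$86.08 = R$8,114,761.60.
Subtracting fixed costs: EBIT = R$8,114,761.60 − R$2,695,000 = R$5,419,761.60.
So DOL = total CM / EBIT = R$8,114,761.60 / R$5,419,761.60 = 1.4973.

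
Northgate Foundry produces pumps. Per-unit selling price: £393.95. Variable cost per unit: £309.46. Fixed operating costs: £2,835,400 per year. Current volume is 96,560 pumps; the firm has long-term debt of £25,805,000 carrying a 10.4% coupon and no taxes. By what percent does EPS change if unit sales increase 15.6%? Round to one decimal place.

+48.2%

Total contribution margin = 96,560 × £84.49 = £8,158,354.40.
Operating income = contribution − fixed costs = £8,158,354.40 − £2,835,400 = £5,322,954.40.
After interest of £2,683,720.00, pre-tax earnings = £2,639,234.40.
DCL = total CM / (EBIT − I) = £8,158,354.40 / £2,639,234.40 = 3.0912.
EPS therefore changes by 3.0912 × (+15.6%) = +48.2%.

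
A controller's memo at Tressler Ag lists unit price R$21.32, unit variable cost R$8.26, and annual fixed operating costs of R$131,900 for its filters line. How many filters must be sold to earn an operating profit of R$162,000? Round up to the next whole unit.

Each unit contributes R$21.32 − R$8.26 = R$13.06.
Required volume = (fixed costs + target profit) ÷ CM = (R$131,900 + R$162,000) ÷ R$13.06 = 22,503.83, so 22,504 filters.

22,504 filters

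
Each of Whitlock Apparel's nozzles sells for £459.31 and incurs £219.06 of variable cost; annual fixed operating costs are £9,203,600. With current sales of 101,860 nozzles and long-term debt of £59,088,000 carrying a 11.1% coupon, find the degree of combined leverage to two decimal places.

2.81

Contribution at this volume is 101,860 × £240.25 = £24,471,865.00.
Subtracting fixed costs: EBIT = £24,471,865.00 − £9,203,600 = £15,268,265.00. Interest = £6,558,768.00.
DOL = £24,471,865.00 ÷ £15,268,265.00 = 1.6028; DFL = £15,268,265.00 ÷ £8,709,497.00 = 1.7531.
DCL = DOL × DFL = 1.6028 × 1.7531 = 2.8099.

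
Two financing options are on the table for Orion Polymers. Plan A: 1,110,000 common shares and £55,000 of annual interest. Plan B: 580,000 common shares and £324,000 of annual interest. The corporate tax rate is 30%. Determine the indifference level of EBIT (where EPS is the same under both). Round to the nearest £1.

£618,377

At indifference, (EBIT − 55,000)(1 − t)/1,110,000 = (EBIT − 324,000)(1 − t)/580,000.
Cancelling (1 − t) and cross-multiplying: 580,000·(EBIT − 55,000) = 1,110,000·(EBIT − 324,000).
Solving, EBIT = (324,000·1,110,000 − 55,000·580,000) / (1,110,000 − 580,000) = 327,740,000,000 / 530,000 = 618,377.36.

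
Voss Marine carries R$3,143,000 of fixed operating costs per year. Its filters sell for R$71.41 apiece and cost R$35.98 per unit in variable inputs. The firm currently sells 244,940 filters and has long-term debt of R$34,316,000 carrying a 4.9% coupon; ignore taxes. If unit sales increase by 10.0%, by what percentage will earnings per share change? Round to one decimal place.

+22.5%

Total contribution margin = 244,940 × R$35.43 = R$8,678,224.20.
Subtracting fixed costs: EBIT = R$8,678,224.20 − R$3,143,000 = R$5,535,224.20.
After interest of R$1,681,484.00, pre-tax earnings = R$3,853,740.20.
Degree of combined leverage = contribution ÷ (EBIT − I) = R$8,678,224.20 ÷ R$3,853,740.20 = 2.2519.
%ΔEPS = DCL × %ΔSales = 2.2519 × +10.0% = +22.5%.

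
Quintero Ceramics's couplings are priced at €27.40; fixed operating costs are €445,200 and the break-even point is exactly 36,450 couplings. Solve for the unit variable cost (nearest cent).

Contribution per unit must be FC / Q = €445,200 / 36,450 = €12.2140.
Hence VC = price − CM = €27.40 − €12.2140 = €15.19.

€15.19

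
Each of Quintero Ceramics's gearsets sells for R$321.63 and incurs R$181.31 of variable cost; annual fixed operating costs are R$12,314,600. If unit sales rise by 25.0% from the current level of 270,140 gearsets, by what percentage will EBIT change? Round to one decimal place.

+37.0%

At 270,140 units, contribution = 270,140 × R$140.32 = R$37,906,044.80.
EBIT = R$37,906,044.80 − R$12,314,600 = R$25,591,444.80.
Degree of operating leverage = R$37,906,044.80 / R$25,591,444.80 = 1.4812.
So EBIT moves 1.4812 × (+25.0%) = +37.0%.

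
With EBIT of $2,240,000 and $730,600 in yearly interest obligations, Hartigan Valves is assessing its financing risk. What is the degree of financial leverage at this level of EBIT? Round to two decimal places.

1.48

Interest = $730,600.00.
Degree of financial leverage = EBIT / (EBIT − interest) = $2,240,000 / $1,509,400.00 = 1.4840.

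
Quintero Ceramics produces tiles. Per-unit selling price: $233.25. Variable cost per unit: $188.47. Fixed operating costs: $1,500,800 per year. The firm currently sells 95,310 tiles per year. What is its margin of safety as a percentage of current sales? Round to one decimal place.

64.8%

Unit CM = price − variable cost = $233.25 − $188.47 = $44.78. Break-even units = $1,500,800 ÷ $44.78 = 33,514.96; break-even revenue = 33,514.96 × $233.25 = $7,817,364.90.
Current sales = 95,310 × $233.25 = $22,231,057.50.
Margin of safety = ($22,231,057.50 − $7,817,364.90) ÷ $22,231,057.50 = 64.8%.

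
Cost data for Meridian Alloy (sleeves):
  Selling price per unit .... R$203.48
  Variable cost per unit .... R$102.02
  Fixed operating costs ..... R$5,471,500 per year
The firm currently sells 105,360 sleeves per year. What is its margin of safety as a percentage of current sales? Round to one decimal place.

Unit CM = price − variable cost = R$203.48 − R$102.02 = R$101.46. Break-even units = R$5,471,500 ÷ R$101.46 = 53,927.66; break-even revenue = 53,927.66 × R$203.48 = R$10,973,199.49.
Actual sales revenue = 105,360 × R$203.48 = R$21,438,652.80.
Margin of safety = (R$21,438,652.80 − R$10,973,199.49) ÷ R$21,438,652.80 = 48.8%.

48.8%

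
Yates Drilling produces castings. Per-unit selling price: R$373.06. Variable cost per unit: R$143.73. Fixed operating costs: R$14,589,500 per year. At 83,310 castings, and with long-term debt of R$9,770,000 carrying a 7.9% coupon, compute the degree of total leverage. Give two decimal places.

5.10

Total contribution margin = 83,310 × R$229.33 = R$19,105,482.30.
Subtracting fixed costs: EBIT = R$19,105,482.30 − R$14,589,500 = R$4,515,982.30. Interest = R$771,830.00.
DOL = R$19,105,482.30 ÷ R$4,515,982.30 = 4.2306; DFL = R$4,515,982.30 ÷ R$3,744,152.30 = 1.2061.
Combined leverage = 4.2306 × 1.2061 = 5.1025.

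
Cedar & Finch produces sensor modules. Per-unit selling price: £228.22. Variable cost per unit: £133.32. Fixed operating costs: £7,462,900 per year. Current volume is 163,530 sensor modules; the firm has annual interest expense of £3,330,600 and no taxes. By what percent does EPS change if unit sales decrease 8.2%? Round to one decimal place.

-26.9%

At 163,530 units, contribution = 163,530 × £94.90 = £15,518,997.00.
Operating income = contribution − fixed costs = £15,518,997.00 − £7,462,900 = £8,056,097.00.
After interest of £3,330,600.00, pre-tax earnings = £4,725,497.00.
Degree of combined leverage = contribution ÷ (EBIT − I) = £15,518,997.00 ÷ £4,725,497.00 = 3.2841.
%ΔEPS = DCL × %ΔSales = 3.2841 × -8.2% = -26.9%.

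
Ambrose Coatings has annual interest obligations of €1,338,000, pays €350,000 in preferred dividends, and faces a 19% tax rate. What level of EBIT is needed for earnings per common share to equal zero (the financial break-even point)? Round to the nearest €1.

Grossing the preferred dividend up to pre-tax terms: €350,000 / (1 − 0.19) = €432,098.77.
Financial break-even EBIT = interest + D_p ÷ (1 − t) = €1,338,000 + €432,098.77 = €1,770,098.77.

€1,770,099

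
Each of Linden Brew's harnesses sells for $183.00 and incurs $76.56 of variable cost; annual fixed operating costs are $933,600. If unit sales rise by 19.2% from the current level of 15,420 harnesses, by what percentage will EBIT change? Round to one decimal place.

At 15,420 units, contribution = 15,420 × $106.44 = $1,641,304.80.
Subtracting fixed costs: EBIT = $1,641,304.80 − $933,600 = $707,704.80.
DOL = contribution ÷ EBIT = $1,641,304.80 ÷ $707,704.80 = 2.3192.
So EBIT moves 2.3192 × (+19.2%) = +44.5%.

+44.5%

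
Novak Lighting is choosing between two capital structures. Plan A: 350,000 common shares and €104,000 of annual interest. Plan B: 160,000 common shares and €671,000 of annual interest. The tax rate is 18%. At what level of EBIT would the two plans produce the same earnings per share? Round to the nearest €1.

€1,148,474

At indifference, (EBIT − 104,000)(1 − t)/350,000 = (EBIT − 671,000)(1 − t)/160,000.
Cancelling (1 − t) and cross-multiplying: 160,000·(EBIT − 104,000) = 350,000·(EBIT − 671,000).
EBIT × (350,000 − 160,000) = 671,000 × 350,000 − 104,000 × 160,000 = 218,210,000,000, so EBIT = 218,210,000,000 ÷ 190,000 = 1,148,473.68.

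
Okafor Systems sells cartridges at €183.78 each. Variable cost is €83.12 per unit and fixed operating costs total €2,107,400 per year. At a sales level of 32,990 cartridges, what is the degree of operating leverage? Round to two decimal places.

Total contribution margin = 32,990 × €100.66 = €3,320,773.40.
EBIT = €3,320,773.40 − €2,107,400 = €1,213,373.40.
Degree of operating leverage = €3,320,773.40 / €1,213,373.40 = 2.7368.

2.74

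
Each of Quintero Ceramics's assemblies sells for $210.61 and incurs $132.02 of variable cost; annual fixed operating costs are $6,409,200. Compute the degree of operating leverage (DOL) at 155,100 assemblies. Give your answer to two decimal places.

Total contribution margin = 155,100 × $78.59 = $12,189,309.00.
Subtracting fixed costs: EBIT = $12,189,309.00 − $6,409,200 = $5,780,109.00.
So DOL = total CM / EBIT = $12,189,309.00 / $5,780,109.00 = 2.1088.

2.11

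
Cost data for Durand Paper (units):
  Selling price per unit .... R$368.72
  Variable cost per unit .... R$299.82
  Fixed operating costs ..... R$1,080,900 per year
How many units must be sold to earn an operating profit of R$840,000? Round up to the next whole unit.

Each unit contributes R$368.72 − R$299.82 = R$68.90.
Units = (FC + target) / CM = (R$1,080,900 + R$840,000) / R$68.90 = 27,879.54, so 27,880 units.

27,880 units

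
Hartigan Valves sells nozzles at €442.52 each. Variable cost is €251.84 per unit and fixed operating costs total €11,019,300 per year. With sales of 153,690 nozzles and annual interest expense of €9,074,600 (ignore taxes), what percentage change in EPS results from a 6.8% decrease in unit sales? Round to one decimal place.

Contribution at this volume is 153,690 × €190.68 = €29,305,609.20.
Operating income = contribution − fixed costs = €29,305,609.20 − €11,019,300 = €18,286,309.20.
After interest of €9,074,600.00, pre-tax earnings = €9,211,709.20.
DCL = total CM / (EBIT − I) = €29,305,609.20 / €9,211,709.20 = 3.1813.
EPS therefore changes by 3.1813 × (-6.8%) = -21.6%.

-21.6%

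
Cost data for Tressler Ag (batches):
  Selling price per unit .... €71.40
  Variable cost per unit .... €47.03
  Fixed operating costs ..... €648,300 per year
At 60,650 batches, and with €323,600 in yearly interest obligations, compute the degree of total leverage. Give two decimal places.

2.92

Total contribution margin = 60,650 × €24.37 = €1,478,040.50.
EBIT = €1,478,040.50 − €648,300 = €829,740.50. Interest = €323,600.00, so EBIT − I = €506,140.50.
Degree of total leverage = total CM / (EBIT − interest) = €1,478,040.50 / €506,140.50 = 2.9202.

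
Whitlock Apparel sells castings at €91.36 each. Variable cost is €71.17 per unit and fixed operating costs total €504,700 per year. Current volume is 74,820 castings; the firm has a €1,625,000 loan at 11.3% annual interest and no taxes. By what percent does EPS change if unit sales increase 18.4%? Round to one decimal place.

At 74,820 units, contribution = 74,820 × €20.19 = €1,510,615.80.
EBIT = €1,510,615.80 − €504,700 = €1,005,915.80.
After interest of €183,625.00, pre-tax earnings = €822,290.80.
DCL = total CM / (EBIT − I) = €1,510,615.80 / €822,290.80 = 1.8371.
EPS therefore changes by 1.8371 × (+18.4%) = +33.8%.

+33.8%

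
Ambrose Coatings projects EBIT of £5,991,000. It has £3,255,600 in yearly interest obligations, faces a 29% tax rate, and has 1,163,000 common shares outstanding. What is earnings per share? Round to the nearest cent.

Pre-tax income = £5,991,000 − £3,255,600.00 = £2,735,400.00.
Net income = £2,735,400.00 × (1 − 0.29) = £1,942,134.00.
Per share: £1,942,134.00 / 1,163,000 shares = £1.67.

£1.67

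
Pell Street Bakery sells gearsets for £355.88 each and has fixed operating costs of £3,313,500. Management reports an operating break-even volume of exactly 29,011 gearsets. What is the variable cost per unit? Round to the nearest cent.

£241.66

Contribution per unit must be FC / Q = £3,313,500 / 29,011 = £114.2153.
Hence VC = price − CM = £355.88 − £114.2153 = £241.66.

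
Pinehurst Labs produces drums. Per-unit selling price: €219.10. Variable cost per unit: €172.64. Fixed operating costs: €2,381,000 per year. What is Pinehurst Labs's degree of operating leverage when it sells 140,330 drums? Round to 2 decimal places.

At 140,330 units, contribution = 140,330 × €46.46 = €6,519,731.80.
Operating income = contribution − fixed costs = €6,519,731.80 − €2,381,000 = €4,138,731.80.
Degree of operating leverage = €6,519,731.80 / €4,138,731.80 = 1.5753.

1.58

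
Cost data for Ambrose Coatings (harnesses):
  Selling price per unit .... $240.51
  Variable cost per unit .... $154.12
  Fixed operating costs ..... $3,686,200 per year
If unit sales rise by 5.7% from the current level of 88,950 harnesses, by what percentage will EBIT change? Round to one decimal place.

At 88,950 units, contribution = 88,950 × $86.39 = $7,684,390.50.
Subtracting fixed costs: EBIT = $7,684,390.50 − $3,686,200 = $3,998,190.50.
Degree of operating leverage = $7,684,390.50 / $3,998,190.50 = 1.9220.
So EBIT moves 1.9220 × (+5.7%) = +11.0%.

+11.0%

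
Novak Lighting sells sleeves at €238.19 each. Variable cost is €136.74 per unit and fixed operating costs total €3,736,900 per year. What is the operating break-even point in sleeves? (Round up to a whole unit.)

Each unit contributes €238.19 − €136.74 = €101.45.
Units to break even: €3,736,900 ÷ €101.45 = 36,834.89, rounded up to 36,835.

36,835 sleeves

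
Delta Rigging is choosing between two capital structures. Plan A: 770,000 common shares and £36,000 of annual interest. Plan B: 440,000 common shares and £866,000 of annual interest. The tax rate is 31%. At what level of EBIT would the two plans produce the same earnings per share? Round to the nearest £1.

Set EPS_A = EPS_B: (EBIT − £36,000)(1 − 0.31) ÷ 770,000 = (EBIT − £866,000)(1 − 0.31) ÷ 440,000.
The (1 − t) factor cancels: (EBIT − 36,000) × 440,000 = (EBIT − 866,000) × 770,000.
Solving, EBIT = (866,000·770,000 − 36,000·440,000) / (770,000 − 440,000) = 650,980,000,000 / 330,000 = 1,972,666.67.

£1,972,667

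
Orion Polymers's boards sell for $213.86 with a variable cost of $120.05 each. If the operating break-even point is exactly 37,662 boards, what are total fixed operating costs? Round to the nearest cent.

Each unit contributes $213.86 − $120.05 = $93.81.
Since BE = FC / CM, FC = 37,662 × $93.81 = $3,533,072.22.

$3,533,072.22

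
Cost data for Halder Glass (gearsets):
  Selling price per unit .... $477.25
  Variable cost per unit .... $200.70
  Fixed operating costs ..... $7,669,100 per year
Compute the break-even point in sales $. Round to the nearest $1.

Contribution margin per unit = $477.25 − $200.70 = $276.55, a CM ratio of $276.55 ÷ $477.25 = 0.5795.
Break-even sales = FC ÷ CM ratio = $7,669,100 × $477.25 / $276.55 = $13,234,778.

$13,234,778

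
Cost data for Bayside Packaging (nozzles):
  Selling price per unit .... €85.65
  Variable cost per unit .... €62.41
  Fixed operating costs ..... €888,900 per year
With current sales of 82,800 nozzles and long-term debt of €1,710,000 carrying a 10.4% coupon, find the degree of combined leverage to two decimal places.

2.24

At 82,800 units, contribution = 82,800 × €23.24 = €1,924,272.00.
EBIT = €1,924,272.00 − €888,900 = €1,035,372.00. Interest = €177,840.00, so EBIT − I = €857,532.00.
DCL = contribution ÷ (EBIT − I) = €1,924,272.00 ÷ €857,532.00 = 2.2440.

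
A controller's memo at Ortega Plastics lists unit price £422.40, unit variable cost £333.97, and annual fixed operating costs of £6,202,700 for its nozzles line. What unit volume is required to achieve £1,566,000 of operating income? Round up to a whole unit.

Each unit contributes £422.40 − £333.97 = £88.43.
Units = (FC + target) / CM = (£6,202,700 + £1,566,000) / £88.43 = 87,851.41, so 87,852 nozzles.

87,852 nozzles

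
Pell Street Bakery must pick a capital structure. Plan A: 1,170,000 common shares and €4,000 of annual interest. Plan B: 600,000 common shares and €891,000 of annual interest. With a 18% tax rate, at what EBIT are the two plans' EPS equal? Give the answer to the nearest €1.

€1,824,684

At indifference, (EBIT − 4,000)(1 − t)/1,170,000 = (EBIT − 891,000)(1 − t)/600,000.
The (1 − t) factor cancels: (EBIT − 4,000) × 600,000 = (EBIT − 891,000) × 1,170,000.
Solving, EBIT = (891,000·1,170,000 − 4,000·600,000) / (1,170,000 − 600,000) = 1,040,070,000,000 / 570,000 = 1,824,684.21.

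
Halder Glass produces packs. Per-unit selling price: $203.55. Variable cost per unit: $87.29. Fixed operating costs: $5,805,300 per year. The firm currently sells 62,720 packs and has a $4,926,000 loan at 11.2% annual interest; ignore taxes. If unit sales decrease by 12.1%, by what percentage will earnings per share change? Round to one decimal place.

Total contribution margin = 62,720 × $116.26 = $7,291,827.20.
Subtracting fixed costs: EBIT = $7,291,827.20 − $5,805,300 = $1,486,527.20.
After interest of $551,712.00, pre-tax earnings = $934,815.20.
Degree of combined leverage = contribution ÷ (EBIT − I) = $7,291,827.20 ÷ $934,815.20 = 7.8003.
%ΔEPS = DCL × %ΔSales = 7.8003 × -12.1% = -94.4%.

-94.4%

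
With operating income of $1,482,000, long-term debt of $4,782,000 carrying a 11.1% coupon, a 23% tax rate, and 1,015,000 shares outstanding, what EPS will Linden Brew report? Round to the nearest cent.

$0.72

Interest = $530,802.00, so EBT = $1,482,000 − $530,802.00 = $951,198.00.
Net income = $951,198.00 × (1 − 0.23) = $732,422.46.
EPS = $732,422.46 ÷ 1,015,000 = $0.72.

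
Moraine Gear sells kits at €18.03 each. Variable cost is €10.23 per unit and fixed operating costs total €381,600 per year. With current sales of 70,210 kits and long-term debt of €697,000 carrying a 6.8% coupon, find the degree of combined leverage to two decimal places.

Contribution at this volume is 70,210 × €7.80 = €547,638.00.
Operating income = contribution − fixed costs = €547,638.00 − €381,600 = €166,038.00. Interest = €47,396.00, so EBIT − I = €118,642.00.
DCL = contribution ÷ (EBIT − I) = €547,638.00 ÷ €118,642.00 = 4.6159.

4.62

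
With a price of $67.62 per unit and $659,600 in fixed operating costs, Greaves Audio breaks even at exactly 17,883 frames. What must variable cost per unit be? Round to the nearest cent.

$30.74

At break-even, FC = Q × (P − VC), so P − VC = $659,600 ÷ 17,883 = $36.8842.
Variable cost per unit = $67.62 − $36.8842 = $30.74.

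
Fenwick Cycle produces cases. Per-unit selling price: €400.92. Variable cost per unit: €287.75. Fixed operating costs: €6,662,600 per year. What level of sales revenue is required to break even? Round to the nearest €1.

CM per unit = €400.92 − €287.75 = €113.17; CM ratio = €113.17 / €400.92 = 0.2823.
Break-even revenue = fixed costs × price ÷ CM = €6,662,600 × €400.92 ÷ €113.17 = €23,603,160.

€23,603,160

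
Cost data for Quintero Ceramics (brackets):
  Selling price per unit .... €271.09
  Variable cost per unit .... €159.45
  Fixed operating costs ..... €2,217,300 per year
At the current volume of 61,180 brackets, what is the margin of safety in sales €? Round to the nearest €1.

€11,201,124

Each unit contributes €271.09 − €159.45 = €111.64. Break-even units = €2,217,300 ÷ €111.64 = 19,861.16; break-even revenue = 19,861.16 × €271.09 = €5,384,162.10.
Current sales = 61,180 × €271.09 = €16,585,286.20.
Margin of safety = €16,585,286.20 − €5,384,162.10 = €11,201,124.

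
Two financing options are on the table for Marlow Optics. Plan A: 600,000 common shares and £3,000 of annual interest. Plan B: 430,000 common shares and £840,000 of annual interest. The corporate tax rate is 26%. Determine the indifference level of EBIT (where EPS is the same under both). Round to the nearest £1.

£2,957,118

At indifference, (EBIT − 3,000)(1 − t)/600,000 = (EBIT − 840,000)(1 − t)/430,000.
Cancelling (1 − t) and cross-multiplying: 430,000·(EBIT − 3,000) = 600,000·(EBIT − 840,000).
Solving, EBIT = (840,000·600,000 − 3,000·430,000) / (600,000 − 430,000) = 502,710,000,000 / 170,000 = 2,957,117.65.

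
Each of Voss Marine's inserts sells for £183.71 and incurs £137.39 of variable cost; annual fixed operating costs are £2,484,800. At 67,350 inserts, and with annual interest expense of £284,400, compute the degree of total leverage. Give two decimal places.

Contribution at this volume is 67,350 × £46.32 = £3,119,652.00.
Subtracting fixed costs: EBIT = £3,119,652.00 − £2,484,800 = £634,852.00. Interest = £284,400.00.
DOL = £3,119,652.00 ÷ £634,852.00 = 4.9140; DFL = £634,852.00 ÷ £350,452.00 = 1.8115.
Combined leverage = 4.9140 × 1.8115 = 8.9017.

8.90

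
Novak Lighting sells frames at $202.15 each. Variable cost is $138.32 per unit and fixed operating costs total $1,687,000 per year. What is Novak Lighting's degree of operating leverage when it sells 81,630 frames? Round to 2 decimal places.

1.48

Contribution at this volume is 81,630 × $63.83 = $5,210,442.90.
EBIT = $5,210,442.90 − $1,687,000 = $3,523,442.90.
DOL = contribution ÷ EBIT = $5,210,442.90 ÷ $3,523,442.90 = 1.4788.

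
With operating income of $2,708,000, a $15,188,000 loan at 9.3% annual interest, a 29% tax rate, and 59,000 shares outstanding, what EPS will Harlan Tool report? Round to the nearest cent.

Pre-tax income = $2,708,000 − $1,412,484.00 = $1,295,516.00.
After tax at 29%: net income = $1,295,516.00 × 0.71 = $919,816.36.
Per share: $919,816.36 / 59,000 shares = $15.59.

$15.59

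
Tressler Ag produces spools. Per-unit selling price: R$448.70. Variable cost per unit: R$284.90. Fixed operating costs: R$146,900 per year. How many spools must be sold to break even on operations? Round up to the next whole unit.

897 spools

Each unit contributes R$448.70 − R$284.90 = R$163.80.
Break-even volume = fixed costs ÷ CM per unit = R$146,900 ÷ R$163.80 = 896.83, so 897 spools.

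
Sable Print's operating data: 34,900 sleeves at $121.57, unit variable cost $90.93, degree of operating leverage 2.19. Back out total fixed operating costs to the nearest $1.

$581,055

Total contribution margin = 34,900 × $30.64 = $1,069,336.00.
Since DOL = CM ÷ EBIT, EBIT = $1,069,336.00 ÷ 2.19 = $488,281.28.
Fixed costs = CM − EBIT = $1,069,336.00 − $488,281.28 = $581,055.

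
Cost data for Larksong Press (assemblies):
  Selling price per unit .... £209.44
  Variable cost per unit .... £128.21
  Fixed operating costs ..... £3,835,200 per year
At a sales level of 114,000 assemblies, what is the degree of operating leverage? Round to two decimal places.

Contribution at this volume is 114,000 × £81.23 = £9,260,220.00.
Operating income = contribution − fixed costs = £9,260,220.00 − £3,835,200 = £5,425,020.00.
Degree of operating leverage = £9,260,220.00 / £5,425,020.00 = 1.7069.

1.71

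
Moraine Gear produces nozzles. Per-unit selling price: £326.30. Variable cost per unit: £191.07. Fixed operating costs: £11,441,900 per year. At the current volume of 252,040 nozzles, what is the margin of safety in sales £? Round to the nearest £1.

Unit CM = price − variable cost = £326.30 − £191.07 = £135.23. Break-even units = £11,441,900 ÷ £135.23 = 84,610.66; break-even revenue = 84,610.66 × £326.30 = £27,608,459.44.
Current sales = 252,040 × £326.30 = £82,240,652.00.
Margin of safety = £82,240,652.00 − £27,608,459.44 = £54,632,193.

£54,632,193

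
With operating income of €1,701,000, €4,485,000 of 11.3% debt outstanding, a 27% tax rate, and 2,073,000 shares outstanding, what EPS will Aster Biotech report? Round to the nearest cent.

Pre-tax income = €1,701,000 − €506,805.00 = €1,194,195.00.
Net income = €1,194,195.00 × (1 − 0.27) = €871,762.35.
Per share: €871,762.35 / 2,073,000 shares = €0.42.

€0.42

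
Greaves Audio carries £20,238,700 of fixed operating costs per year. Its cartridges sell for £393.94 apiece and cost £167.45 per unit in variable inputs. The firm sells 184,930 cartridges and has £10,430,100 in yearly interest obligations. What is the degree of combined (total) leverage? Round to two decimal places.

3.73

Contribution at this volume is 184,930 × £226.49 = £41,884,795.70.
Subtracting fixed costs: EBIT = £41,884,795.70 − £20,238,700 = £21,646,095.70. Interest = £10,430,100.00.
DOL = £41,884,795.70 ÷ £21,646,095.70 = 1.9350; DFL = £21,646,095.70 ÷ £11,215,995.70 = 1.9299.
Combined leverage = 1.9350 × 1.9299 = 3.7344.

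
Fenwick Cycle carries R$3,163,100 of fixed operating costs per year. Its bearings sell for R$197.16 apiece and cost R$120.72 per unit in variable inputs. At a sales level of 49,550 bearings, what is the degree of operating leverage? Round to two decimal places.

Contribution at this volume is 49,550 × R$76.44 = R$3,787,602.00.
Operating income = contribution − fixed costs = R$3,787,602.00 − R$3,163,100 = R$624,502.00.
So DOL = total CM / EBIT = R$3,787,602.00 / R$624,502.00 = 6.0650.

6.06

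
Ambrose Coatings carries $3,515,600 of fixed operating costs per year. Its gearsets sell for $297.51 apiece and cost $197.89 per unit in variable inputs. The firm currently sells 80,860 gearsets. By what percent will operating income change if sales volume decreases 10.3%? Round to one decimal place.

Total contribution margin = 80,860 × $99.62 = $8,055,273.20.
Subtracting fixed costs: EBIT = $8,055,273.20 − $3,515,600 = $4,539,673.20.
DOL = contribution ÷ EBIT = $8,055,273.20 ÷ $4,539,673.20 = 1.7744.
Operating income changes by 1.7744 × -10.3% = -18.3%.

-18.3%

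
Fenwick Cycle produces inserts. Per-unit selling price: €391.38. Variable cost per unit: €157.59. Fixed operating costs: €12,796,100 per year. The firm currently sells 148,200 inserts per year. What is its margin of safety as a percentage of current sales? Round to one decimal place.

Each unit contributes €391.38 − €157.59 = €233.79. Break-even units = €12,796,100 ÷ €233.79 = 54,733.31; break-even revenue = 54,733.31 × €391.38 = €21,421,521.96.
Actual sales revenue = 148,200 × €391.38 = €58,002,516.00.
Margin of safety = (€58,002,516.00 − €21,421,521.96) ÷ €58,002,516.00 = 63.1%.

63.1%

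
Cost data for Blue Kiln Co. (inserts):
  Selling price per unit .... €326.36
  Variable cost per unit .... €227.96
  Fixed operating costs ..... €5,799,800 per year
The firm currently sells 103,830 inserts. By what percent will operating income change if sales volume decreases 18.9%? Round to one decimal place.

Total contribution margin = 103,830 × €98.40 = €10,216,872.00.
Subtracting fixed costs: EBIT = €10,216,872.00 − €5,799,800 = €4,417,072.00.
Degree of operating leverage = €10,216,872.00 / €4,417,072.00 = 2.3130.
So EBIT moves 2.3130 × (-18.9%) = -43.7%.

-43.7%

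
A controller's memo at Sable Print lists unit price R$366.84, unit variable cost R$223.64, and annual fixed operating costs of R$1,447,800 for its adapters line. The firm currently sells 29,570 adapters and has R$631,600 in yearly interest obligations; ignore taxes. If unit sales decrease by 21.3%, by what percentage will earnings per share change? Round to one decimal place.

-41.9%

Total contribution margin = 29,570 × R$143.20 = R$4,234,424.00.
Subtracting fixed costs: EBIT = R$4,234,424.00 − R$1,447,800 = R$2,786,624.00.
Interest = R$631,600.00, so EBIT − I = R$2,155,024.00.
Degree of combined leverage = contribution ÷ (EBIT − I) = R$4,234,424.00 ÷ R$2,155,024.00 = 1.9649.
EPS therefore changes by 1.9649 × (-21.3%) = -41.9%.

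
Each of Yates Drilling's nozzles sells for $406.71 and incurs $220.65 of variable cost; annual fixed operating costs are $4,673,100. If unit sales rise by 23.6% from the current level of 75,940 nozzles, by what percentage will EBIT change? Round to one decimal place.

Total contribution margin = 75,940 × $186.06 = $14,129,396.40.
EBIT = $14,129,396.40 − $4,673,100 = $9,456,296.40.
Degree of operating leverage = $14,129,396.40 / $9,456,296.40 = 1.4942.
So EBIT moves 1.4942 × (+23.6%) = +35.3%.

+35.3%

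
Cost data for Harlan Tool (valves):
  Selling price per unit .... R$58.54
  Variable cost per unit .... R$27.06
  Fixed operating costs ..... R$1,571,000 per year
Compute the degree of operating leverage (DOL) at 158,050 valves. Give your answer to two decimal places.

1.46

Total contribution margin = 158,050 × R$31.48 = R$4,975,414.00.
Subtracting fixed costs: EBIT = R$4,975,414.00 − R$1,571,000 = R$3,404,414.00.
DOL = contribution ÷ EBIT = R$4,975,414.00 ÷ R$3,404,414.00 = 1.4615.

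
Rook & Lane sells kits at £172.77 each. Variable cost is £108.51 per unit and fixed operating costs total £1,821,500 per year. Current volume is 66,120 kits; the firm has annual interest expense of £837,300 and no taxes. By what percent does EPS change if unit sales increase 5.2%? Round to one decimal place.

Contribution at this volume is 66,120 × £64.26 = £4,248,871.20.
EBIT = £4,248,871.20 − £1,821,500 = £2,427,371.20.
After interest of £837,300.00, pre-tax earnings = £1,590,071.20.
DCL = total CM / (EBIT − I) = £4,248,871.20 / £1,590,071.20 = 2.6721.
EPS therefore changes by 2.6721 × (+5.2%) = +13.9%.

+13.9%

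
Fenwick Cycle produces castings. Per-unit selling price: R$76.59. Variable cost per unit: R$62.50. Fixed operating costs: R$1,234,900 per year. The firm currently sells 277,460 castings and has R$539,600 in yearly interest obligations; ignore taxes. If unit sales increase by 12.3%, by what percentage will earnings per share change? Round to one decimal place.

+22.5%

Total contribution margin = 277,460 × R$14.09 = R$3,909,411.40.
Subtracting fixed costs: EBIT = R$3,909,411.40 − R$1,234,900 = R$2,674,511.40.
Interest = R$539,600.00, so EBIT − I = R$2,134,911.40.
Degree of combined leverage = contribution ÷ (EBIT − I) = R$3,909,411.40 ÷ R$2,134,911.40 = 1.8312.
EPS therefore changes by 1.8312 × (+12.3%) = +22.5%.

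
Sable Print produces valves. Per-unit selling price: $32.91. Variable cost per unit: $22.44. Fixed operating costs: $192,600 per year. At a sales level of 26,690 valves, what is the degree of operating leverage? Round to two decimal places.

Total contribution margin = 26,690 × $10.47 = $279,444.30.
Operating income = contribution − fixed costs = $279,444.30 − $192,600 = $86,844.30.
Degree of operating leverage = $279,444.30 / $86,844.30 = 3.2178.

3.22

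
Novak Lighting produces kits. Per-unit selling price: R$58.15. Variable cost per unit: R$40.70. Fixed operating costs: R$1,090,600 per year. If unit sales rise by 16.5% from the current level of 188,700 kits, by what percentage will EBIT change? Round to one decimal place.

+24.7%

At 188,700 units, contribution = 188,700 × R$17.45 = R$3,292,815.00.
EBIT = R$3,292,815.00 − R$1,090,600 = R$2,202,215.00.
Degree of operating leverage = R$3,292,815.00 / R$2,202,215.00 = 1.4952.
%ΔEBIT = DOL × %ΔSales = 1.4952 × +16.5% = +24.7%.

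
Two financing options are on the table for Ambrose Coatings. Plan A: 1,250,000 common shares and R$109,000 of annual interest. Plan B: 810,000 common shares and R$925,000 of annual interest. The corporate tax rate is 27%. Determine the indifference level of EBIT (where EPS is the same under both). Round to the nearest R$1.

At indifference, (EBIT − 109,000)(1 − t)/1,250,000 = (EBIT − 925,000)(1 − t)/810,000.
The (1 − t) factor cancels: (EBIT − 109,000) × 810,000 = (EBIT − 925,000) × 1,250,000.
EBIT × (1,250,000 − 810,000) = 925,000 × 1,250,000 − 109,000 × 810,000 = 1,067,960,000,000, so EBIT = 1,067,960,000,000 ÷ 440,000 = 2,427,181.82.

R$2,427,182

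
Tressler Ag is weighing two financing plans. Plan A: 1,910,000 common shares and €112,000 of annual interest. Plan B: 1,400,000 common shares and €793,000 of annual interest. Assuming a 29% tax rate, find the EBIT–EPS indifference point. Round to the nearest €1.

€2,662,412

Set EPS_A = EPS_B: (EBIT − €112,000)(1 − 0.29) ÷ 1,910,000 = (EBIT − €793,000)(1 − 0.29) ÷ 1,400,000.
Cancelling (1 − t) and cross-multiplying: 1,400,000·(EBIT − 112,000) = 1,910,000·(EBIT − 793,000).
Solving, EBIT = (793,000·1,910,000 − 112,000·1,400,000) / (1,910,000 − 1,400,000) = 1,357,830,000,000 / 510,000 = 2,662,411.76.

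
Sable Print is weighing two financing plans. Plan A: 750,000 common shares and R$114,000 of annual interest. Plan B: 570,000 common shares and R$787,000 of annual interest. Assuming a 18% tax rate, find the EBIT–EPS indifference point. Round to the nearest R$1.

Set EPS_A = EPS_B: (EBIT − R$114,000)(1 − 0.18) ÷ 750,000 = (EBIT − R$787,000)(1 − 0.18) ÷ 570,000.
Cancelling (1 − t) and cross-multiplying: 570,000·(EBIT − 114,000) = 750,000·(EBIT − 787,000).
EBIT × (750,000 − 570,000) = 787,000 × 750,000 − 114,000 × 570,000 = 525,270,000,000, so EBIT = 525,270,000,000 ÷ 180,000 = 2,918,166.67.

R$2,918,167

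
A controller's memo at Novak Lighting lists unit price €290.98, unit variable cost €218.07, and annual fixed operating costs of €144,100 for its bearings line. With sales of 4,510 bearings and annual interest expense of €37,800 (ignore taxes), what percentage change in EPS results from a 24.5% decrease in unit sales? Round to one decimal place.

Total contribution margin = 4,510 × €72.91 = €328,824.10.
Subtracting fixed costs: EBIT = €328,824.10 − €144,100 = €184,724.10.
After interest of €37,800.00, pre-tax earnings = €146,924.10.
DCL = total CM / (EBIT − I) = €328,824.10 / €146,924.10 = 2.2381.
EPS therefore changes by 2.2381 × (-24.5%) = -54.8%.

-54.8%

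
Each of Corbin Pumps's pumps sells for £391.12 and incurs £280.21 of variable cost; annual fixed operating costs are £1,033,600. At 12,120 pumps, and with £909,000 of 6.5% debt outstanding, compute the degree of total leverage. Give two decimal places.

5.34

Total contribution margin = 12,120 × £110.91 = £1,344,229.20.
Operating income = contribution − fixed costs = £1,344,229.20 − £1,033,600 = £310,629.20. Interest = £59,085.00, so EBIT − I = £251,544.20.
Degree of total leverage = total CM / (EBIT − interest) = £1,344,229.20 / £251,544.20 = 5.3439.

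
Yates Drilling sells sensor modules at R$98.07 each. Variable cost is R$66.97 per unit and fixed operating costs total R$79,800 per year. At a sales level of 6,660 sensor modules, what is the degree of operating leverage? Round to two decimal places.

At 6,660 units, contribution = 6,660 × R$31.10 = R$207,126.00.
EBIT = R$207,126.00 − R$79,800 = R$127,326.00.
DOL = contribution ÷ EBIT = R$207,126.00 ÷ R$127,326.00 = 1.6267.

1.63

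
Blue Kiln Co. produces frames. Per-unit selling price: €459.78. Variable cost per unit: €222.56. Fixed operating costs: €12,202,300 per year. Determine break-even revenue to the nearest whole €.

Contribution margin per unit = €459.78 − €222.56 = €237.22, a CM ratio of €237.22 ÷ €459.78 = 0.5159.
Break-even sales = FC ÷ CM ratio = €12,202,300 × €459.78 / €237.22 = €23,650,508.

€23,650,508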